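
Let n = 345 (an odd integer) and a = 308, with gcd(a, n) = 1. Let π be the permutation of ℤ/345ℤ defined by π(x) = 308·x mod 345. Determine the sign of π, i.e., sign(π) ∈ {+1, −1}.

Start at x=248: 248 → 139 → 32 → 196 → 338 → 259 → 77 → … (one orbit).
Decompose π into cycles: lengths [44, 44, 44, 44, 44, 44, 22, 22, 11, 11, 4, 4, 4, 2, 1] (15 cycles, including the fixed point 0).
Σ(ℓ_i−1) = 345−15 = 330; sign = (−1)^330 = +1.

+1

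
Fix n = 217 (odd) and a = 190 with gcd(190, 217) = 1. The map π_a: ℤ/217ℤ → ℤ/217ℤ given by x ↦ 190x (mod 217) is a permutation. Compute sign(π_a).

+1

Trace 1: π^k(1) = [1, 190, 78, 64, 8] for k=0..4.
π_190 has 49 disjoint cycles with lengths [5, 5, 5, 5, 5, 5, 5, 5, 5, 5, 5, 5, 5, 5, 5, 5, 5, 5, 5, 5, 5, 5, 5, 5, 5, 5, 5, 5, 5, 5, 5, 5, 5, 5, 5, 5, 5, 5, 5, 5, 5, 5, 1, 1, 1, 1, 1, 1, 1] on {0,…,216}.
217 − 49 = 168 transpositions; sign(π) = (−1)^168 = +1.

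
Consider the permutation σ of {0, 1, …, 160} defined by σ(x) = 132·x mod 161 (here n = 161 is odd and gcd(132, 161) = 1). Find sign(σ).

+1

Start at x=1: 1 → 132 → 36 → 83 → 8 → 90 → 127 → … (one orbit).
π_132 has 11 disjoint cycles with lengths [22, 22, 22, 22, 22, 22, 22, 2, 2, 2, 1] on {0,…,160}.
n − c = 161 − 11 = 150; sign = (−1)^150 = +1.
Check: (132/161) = +1 by Zolotarev.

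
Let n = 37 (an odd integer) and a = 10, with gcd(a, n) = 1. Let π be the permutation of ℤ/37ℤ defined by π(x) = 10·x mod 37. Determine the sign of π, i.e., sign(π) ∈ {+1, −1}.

+1

Trace 1: π^k(1) = [1, 10, 26] for k=0..2.
13 cycles of lengths [3, 3, 3, 3, 3, 3, 3, 3, 3, 3, 3, 3, 1].
13 cycles on 37: each ℓ→(−1)^(ℓ−1), product (−1)^24 = +1.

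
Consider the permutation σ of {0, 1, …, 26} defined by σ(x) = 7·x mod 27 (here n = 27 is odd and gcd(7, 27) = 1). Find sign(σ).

+1

Orbit of 16 under x↦7x: [16, 4, 1, 7, 22, 19, 25]… (length divides ord_27(7)).
Cycle lengths of π_7 on ℤ/27ℤ: [9, 9, 3, 3, 1, 1, 1]; 7 cycles in total.
Σ(ℓ_i−1) = 27−7 = 20; sign = (−1)^20 = +1.
(7|27)_J = +1 (Zolotarev's lemma cross-check).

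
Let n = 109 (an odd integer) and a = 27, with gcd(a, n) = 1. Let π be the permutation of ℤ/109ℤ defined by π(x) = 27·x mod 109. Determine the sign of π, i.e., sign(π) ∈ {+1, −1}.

+1

Orbit of 45 under x↦27x: [45, 16, 105, 1, 27, 75, 63]… (length divides ord_109(27)).
The orbit structure of x ↦ 27x mod 109: 13 orbits of sizes [9, 9, 9, 9, 9, 9, 9, 9, 9, 9, 9, 9, 1].
sign(π) = (−1)^{n − #cycles} = (−1)^{109−13} = (−1)^96 = +1.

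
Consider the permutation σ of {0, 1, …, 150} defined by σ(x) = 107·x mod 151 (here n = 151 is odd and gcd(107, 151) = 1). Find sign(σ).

Trace 26: π^k(26) = [26, 64, 53, 84, 79, 148, 132] for k=0..6.
Cycle lengths of π_107 on ℤ/151ℤ: [50, 50, 50, 1]; 4 cycles in total.
With 4 cycles on 151 points, sign = (−1)^{151−4} = -1.
Via Zolotarev, sign(π_{107}) = (107|151) = -1.

-1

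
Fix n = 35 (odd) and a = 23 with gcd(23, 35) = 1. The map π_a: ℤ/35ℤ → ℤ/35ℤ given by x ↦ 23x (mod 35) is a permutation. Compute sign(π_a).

-1

Trace 1: π^k(1) = [1, 23, 4, 22, 16, 18, 29] for k=0..6.
6 cycles of lengths [12, 12, 4, 3, 3, 1].
Σ(ℓ_i−1) = 35−6 = 29; sign = (−1)^29 = -1.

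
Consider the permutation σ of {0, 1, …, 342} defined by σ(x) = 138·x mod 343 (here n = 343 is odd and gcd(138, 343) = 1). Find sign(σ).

Orbit of 286 under x↦138x: [286, 23, 87, 1, 138, 179, 6]… (length divides ord_343(138)).
The orbit structure of x ↦ 138x mod 343: 4 orbits of sizes [294, 42, 6, 1].
343 − 4 = 339 transpositions; sign(π) = (−1)^339 = -1.
Via Zolotarev, sign(π_{138}) = (138|343) = -1.

-1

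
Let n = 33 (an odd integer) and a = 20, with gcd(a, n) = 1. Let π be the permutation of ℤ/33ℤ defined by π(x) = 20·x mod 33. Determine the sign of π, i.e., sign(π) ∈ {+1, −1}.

-1

Start at x=14: 14 → 16 → 23 → 31 → 26 → 25 → 5 → … (one orbit).
Cycle type of π: 10×2 + 5×2 + 2 + 1; total 6 cycles.
33 − 6 = 27 transpositions; sign(π) = (−1)^27 = -1.
The Jacobi symbol (20|33) = -1 (Zolotarev) agrees.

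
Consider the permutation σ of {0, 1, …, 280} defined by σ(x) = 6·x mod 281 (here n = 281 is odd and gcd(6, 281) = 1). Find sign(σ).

Orbit of 172 under x↦6x: [172, 189, 10, 60, 79, 193, 34]… (length divides ord_281(6)).
The orbit structure of x ↦ 6x mod 281: 6 orbits of sizes [56, 56, 56, 56, 56, 1].
281 − 6 = 275 transpositions; sign(π) = (−1)^275 = -1.
Zolotarev: (6|281) = -1, matching the cycle-count sign.

-1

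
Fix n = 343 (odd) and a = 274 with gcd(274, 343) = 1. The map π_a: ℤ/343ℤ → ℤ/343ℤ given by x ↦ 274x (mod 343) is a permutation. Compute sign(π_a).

+1

Start at x=8: 8 → 134 → 15 → 337 → 71 → 246 → 176 → … (one orbit).
π_274 has 19 disjoint cycles with lengths [49, 49, 49, 49, 49, 49, 7, 7, 7, 7, 7, 7, 1, 1, 1, 1, 1, 1, 1] on {0,…,342}.
With 19 cycles on 343 points, sign = (−1)^{343−19} = +1.
Zolotarev: (274|343) = +1, matching the cycle-count sign.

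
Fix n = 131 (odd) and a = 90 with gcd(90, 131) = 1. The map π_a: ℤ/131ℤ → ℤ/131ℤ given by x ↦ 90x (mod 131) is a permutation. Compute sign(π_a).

Orbit of 15 under x↦90x: [15, 40, 63, 37, 55, 103, 100]… (length divides ord_131(90)).
The orbit structure of x ↦ 90x mod 131: 2 orbits of sizes [130, 1].
Σ(ℓ_i−1) = 131−2 = 129; sign = (−1)^129 = -1.
(90|131)_J = -1 (Zolotarev's lemma cross-check).

-1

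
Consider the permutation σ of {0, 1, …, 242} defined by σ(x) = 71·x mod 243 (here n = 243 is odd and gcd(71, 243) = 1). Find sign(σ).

-1

Orbit of 19 under x↦71x: [19, 134, 37, 197, 136, 179, 73]… (length divides ord_243(71)).
Cycle lengths of π_71 on ℤ/243ℤ: [54, 54, 54, 18, 18, 18, 6, 6, 6, 2, 2, 2, 2, 1]; 14 cycles in total.
243 − 14 = 229 transpositions; sign(π) = (−1)^229 = -1.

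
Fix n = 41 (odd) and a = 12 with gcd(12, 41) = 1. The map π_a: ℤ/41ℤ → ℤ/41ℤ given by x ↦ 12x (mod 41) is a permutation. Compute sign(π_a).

-1

Trace 18: π^k(18) = [18, 11, 9, 26, 25, 13, 33] for k=0..6.
Cycle type of π: 40 + 1; total 2 cycles.
41 − 2 = 39 transpositions; sign(π) = (−1)^39 = -1.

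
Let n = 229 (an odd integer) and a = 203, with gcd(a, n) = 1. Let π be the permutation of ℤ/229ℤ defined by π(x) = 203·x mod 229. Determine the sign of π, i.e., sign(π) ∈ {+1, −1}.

Start at x=42: 42 → 53 → 225 → 104 → 44 → 1 → 203 → … (one orbit).
Decompose π into cycles: lengths [19, 19, 19, 19, 19, 19, 19, 19, 19, 19, 19, 19, 1] (13 cycles, including the fixed point 0).
With 13 cycles on 229 points, sign = (−1)^{229−13} = +1.

+1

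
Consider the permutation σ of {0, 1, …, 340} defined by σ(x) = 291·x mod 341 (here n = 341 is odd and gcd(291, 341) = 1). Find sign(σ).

-1

Orbit of 56 under x↦291x: [56, 269, 190, 48, 328, 309, 236]… (length divides ord_341(291)).
Cycle lengths of π_291 on ℤ/341ℤ: [30, 30, 30, 30, 30, 30, 30, 30, 30, 30, 30, 5, 5, 1]; 14 cycles in total.
sign(π) = (−1)^{n − #cycles} = (−1)^{341−14} = (−1)^327 = -1.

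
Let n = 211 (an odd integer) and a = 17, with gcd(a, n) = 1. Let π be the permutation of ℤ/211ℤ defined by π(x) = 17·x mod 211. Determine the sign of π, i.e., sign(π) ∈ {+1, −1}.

Trace 119: π^k(119) = [119, 124, 209, 177, 55, 91, 70] for k=0..6.
The orbit structure of x ↦ 17x mod 211: 2 orbits of sizes [210, 1].
2 cycles on 211: each ℓ→(−1)^(ℓ−1), product (−1)^209 = -1.
Via Zolotarev, sign(π_{17}) = (17|211) = -1.

-1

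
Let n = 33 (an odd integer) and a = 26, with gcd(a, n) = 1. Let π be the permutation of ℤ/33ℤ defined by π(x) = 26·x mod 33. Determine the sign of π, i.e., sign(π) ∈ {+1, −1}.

-1

Orbit of 4 under x↦26x: [4, 5, 31, 14, 1, 26, 16]… (length divides ord_33(26)).
Cycle lengths of π_26 on ℤ/33ℤ: [10, 10, 5, 5, 2, 1]; 6 cycles in total.
33 − 6 = 27 transpositions; sign(π) = (−1)^27 = -1.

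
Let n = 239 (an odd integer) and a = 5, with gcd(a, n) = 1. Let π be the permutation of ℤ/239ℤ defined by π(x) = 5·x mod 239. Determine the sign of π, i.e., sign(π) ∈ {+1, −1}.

Orbit of 36 under x↦5x: [36, 180, 183, 198, 34, 170, 133]… (length divides ord_239(5)).
Decompose π into cycles: lengths [119, 119, 1] (3 cycles, including the fixed point 0).
239 − 3 = 236 transpositions; sign(π) = (−1)^236 = +1.
The Jacobi symbol (5|239) = +1 (Zolotarev) agrees.

+1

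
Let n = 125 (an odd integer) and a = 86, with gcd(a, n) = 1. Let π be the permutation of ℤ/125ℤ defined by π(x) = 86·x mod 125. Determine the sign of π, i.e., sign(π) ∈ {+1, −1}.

Start at x=96: 96 → 6 → 16 → 1 → 86 → 21 → 56 → … (one orbit).
Decompose π into cycles: lengths [25, 25, 25, 25, 5, 5, 5, 5, 1, 1, 1, 1, 1] (13 cycles, including the fixed point 0).
125 − 13 = 112 transpositions; sign(π) = (−1)^112 = +1.
Zolotarev: (86|125) = +1, matching the cycle-count sign.

+1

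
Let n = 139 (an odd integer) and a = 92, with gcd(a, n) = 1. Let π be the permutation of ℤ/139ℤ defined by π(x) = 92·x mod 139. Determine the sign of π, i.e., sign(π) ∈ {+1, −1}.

-1

Start at x=131: 131 → 98 → 120 → 59 → 7 → 88 → 34 → … (one orbit).
Decompose π into cycles: lengths [138, 1] (2 cycles, including the fixed point 0).
Σ(ℓ_i−1) = 139−2 = 137; sign = (−1)^137 = -1.
The Jacobi symbol (92|139) = -1 (Zolotarev) agrees.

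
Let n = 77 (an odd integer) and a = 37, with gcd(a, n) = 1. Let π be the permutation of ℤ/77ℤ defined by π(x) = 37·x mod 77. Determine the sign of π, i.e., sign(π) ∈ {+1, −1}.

+1

Orbit of 1 under x↦37x: [1, 37, 60, 64, 58, 67, 15]… (length divides ord_77(37)).
9 cycles of lengths [15, 15, 15, 15, 5, 5, 3, 3, 1].
With 9 cycles on 77 points, sign = (−1)^{77−9} = +1.
Zolotarev: (37|77) = +1, matching the cycle-count sign.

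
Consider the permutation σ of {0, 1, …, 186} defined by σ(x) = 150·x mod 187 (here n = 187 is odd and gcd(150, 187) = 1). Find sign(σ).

+1

Trace 79: π^k(79) = [79, 69, 65, 26, 160, 64, 63] for k=0..6.
5 cycles of lengths [80, 80, 16, 10, 1].
n − c = 187 − 5 = 182; sign = (−1)^182 = +1.
(150|187)_J = +1 (Zolotarev's lemma cross-check).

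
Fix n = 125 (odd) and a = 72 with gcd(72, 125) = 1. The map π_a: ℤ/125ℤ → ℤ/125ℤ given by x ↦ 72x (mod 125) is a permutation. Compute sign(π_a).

Trace 87: π^k(87) = [87, 14, 8, 76, 97, 109, 98] for k=0..6.
Decompose π into cycles: lengths [100, 20, 4, 1] (4 cycles, including the fixed point 0).
125 − 4 = 121 transpositions; sign(π) = (−1)^121 = -1.

-1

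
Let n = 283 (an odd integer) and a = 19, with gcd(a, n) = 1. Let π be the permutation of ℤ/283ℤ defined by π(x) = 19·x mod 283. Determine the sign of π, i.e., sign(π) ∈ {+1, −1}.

-1

Orbit of 43 under x↦19x: [43, 251, 241, 51, 120, 16, 21]… (length divides ord_283(19)).
π_19 has 4 disjoint cycles with lengths [94, 94, 94, 1] on {0,…,282}.
Σ(ℓ_i−1) = 283−4 = 279; sign = (−1)^279 = -1.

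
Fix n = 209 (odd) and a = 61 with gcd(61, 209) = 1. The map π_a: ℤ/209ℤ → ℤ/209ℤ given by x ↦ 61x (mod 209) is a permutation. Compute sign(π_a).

Orbit of 140 under x↦61x: [140, 180, 112, 144, 6, 157, 172]… (length divides ord_209(61)).
6 cycles of lengths [90, 90, 10, 9, 9, 1].
With 6 cycles on 209 points, sign = (−1)^{209−6} = -1.

-1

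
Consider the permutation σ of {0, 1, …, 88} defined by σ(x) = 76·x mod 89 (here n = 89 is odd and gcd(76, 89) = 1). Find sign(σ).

Start at x=21: 21 → 83 → 78 → 54 → 10 → 48 → 88 → … (one orbit).
Decompose π into cycles: lengths [88, 1] (2 cycles, including the fixed point 0).
Σ(ℓ_i−1) = 89−2 = 87; sign = (−1)^87 = -1.
The Jacobi symbol (76|89) = -1 (Zolotarev) agrees.

-1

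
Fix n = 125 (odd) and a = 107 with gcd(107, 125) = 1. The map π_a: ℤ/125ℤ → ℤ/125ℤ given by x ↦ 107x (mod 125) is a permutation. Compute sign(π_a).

Trace 57: π^k(57) = [57, 99, 93, 76, 7, 124, 18] for k=0..6.
12 cycles of lengths [20, 20, 20, 20, 20, 4, 4, 4, 4, 4, 4, 1].
n − c = 125 − 12 = 113; sign = (−1)^113 = -1.

-1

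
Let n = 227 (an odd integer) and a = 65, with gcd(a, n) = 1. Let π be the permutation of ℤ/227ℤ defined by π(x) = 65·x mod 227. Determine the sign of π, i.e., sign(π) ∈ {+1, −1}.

+1

Trace 76: π^k(76) = [76, 173, 122, 212, 160, 185, 221] for k=0..6.
Cycle type of π: 113×2 + 1; total 3 cycles.
With 3 cycles on 227 points, sign = (−1)^{227−3} = +1.
(65|227)_J = +1 (Zolotarev's lemma cross-check).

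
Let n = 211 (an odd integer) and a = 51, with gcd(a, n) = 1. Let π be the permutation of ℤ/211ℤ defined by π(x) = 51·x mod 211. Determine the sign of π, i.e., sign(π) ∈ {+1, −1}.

Orbit of 30 under x↦51x: [30, 53, 171, 70, 194, 188, 93]… (length divides ord_211(51)).
3 cycles of lengths [105, 105, 1].
sign(π) = (−1)^{n − #cycles} = (−1)^{211−3} = (−1)^208 = +1.
(51|211)_J = +1 (Zolotarev's lemma cross-check).

+1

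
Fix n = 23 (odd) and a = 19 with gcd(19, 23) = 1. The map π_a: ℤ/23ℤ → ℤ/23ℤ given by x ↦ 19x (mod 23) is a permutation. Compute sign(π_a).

Orbit of 3 under x↦19x: [3, 11, 2, 15, 9, 10, 6]… (length divides ord_23(19)).
Cycle lengths of π_19 on ℤ/23ℤ: [22, 1]; 2 cycles in total.
sign(π) = (−1)^{n − #cycles} = (−1)^{23−2} = (−1)^21 = -1.

-1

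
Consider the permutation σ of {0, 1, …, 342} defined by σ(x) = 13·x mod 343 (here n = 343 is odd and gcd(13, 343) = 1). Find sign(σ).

-1

Orbit of 155 under x↦13x: [155, 300, 127, 279, 197, 160, 22]… (length divides ord_343(13)).
π_13 has 10 disjoint cycles with lengths [98, 98, 98, 14, 14, 14, 2, 2, 2, 1] on {0,…,342}.
Σ(ℓ_i−1) = 343−10 = 333; sign = (−1)^333 = -1.
The Jacobi symbol (13|343) = -1 (Zolotarev) agrees.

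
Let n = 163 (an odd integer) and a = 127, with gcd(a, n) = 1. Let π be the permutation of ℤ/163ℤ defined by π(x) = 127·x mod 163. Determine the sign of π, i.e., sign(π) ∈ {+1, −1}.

Trace 86: π^k(86) = [86, 1, 127, 155, 125, 64, 141] for k=0..6.
π_127 has 4 disjoint cycles with lengths [54, 54, 54, 1] on {0,…,162}.
n − c = 163 − 4 = 159; sign = (−1)^159 = -1.

-1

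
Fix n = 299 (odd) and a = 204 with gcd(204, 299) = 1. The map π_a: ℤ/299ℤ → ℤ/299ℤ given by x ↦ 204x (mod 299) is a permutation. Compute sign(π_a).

Start at x=16: 16 → 274 → 282 → 120 → 261 → 22 → 3 → … (one orbit).
10 cycles of lengths [66, 66, 66, 66, 22, 3, 3, 3, 3, 1].
sign(π) = (−1)^{n − #cycles} = (−1)^{299−10} = (−1)^289 = -1.

-1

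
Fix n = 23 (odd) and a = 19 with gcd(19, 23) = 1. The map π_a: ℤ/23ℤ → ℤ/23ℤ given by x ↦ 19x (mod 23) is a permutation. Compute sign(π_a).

-1

Trace 21: π^k(21) = [21, 8, 14, 13, 17, 1, 19] for k=0..6.
2 cycles of lengths [22, 1].
n − c = 23 − 2 = 21; sign = (−1)^21 = -1.
The Jacobi symbol (19|23) = -1 (Zolotarev) agrees.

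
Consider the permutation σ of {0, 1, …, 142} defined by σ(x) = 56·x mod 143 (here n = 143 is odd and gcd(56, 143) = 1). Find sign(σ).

+1

Start at x=1: 1 → 56 → 133 → 12 → 100 → 23 → 1 (one orbit).
The orbit structure of x ↦ 56x mod 143: 33 orbits of sizes [6, 6, 6, 6, 6, 6, 6, 6, 6, 6, 6, 6, 6, 6, 6, 6, 6, 6, 6, 6, 6, 6, 1, 1, 1, 1, 1, 1, 1, 1, 1, 1, 1].
sign(π) = (−1)^{n − #cycles} = (−1)^{143−33} = (−1)^110 = +1.
(56|143)_J = +1 (Zolotarev's lemma cross-check).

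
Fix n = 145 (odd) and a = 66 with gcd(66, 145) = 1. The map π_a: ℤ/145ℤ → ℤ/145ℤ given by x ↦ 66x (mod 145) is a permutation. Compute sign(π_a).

Start at x=56: 56 → 71 → 46 → 136 → 131 → 91 → 61 → … (one orbit).
Decompose π into cycles: lengths [28, 28, 28, 28, 28, 1, 1, 1, 1, 1] (10 cycles, including the fixed point 0).
Σ(ℓ_i−1) = 145−10 = 135; sign = (−1)^135 = -1.

-1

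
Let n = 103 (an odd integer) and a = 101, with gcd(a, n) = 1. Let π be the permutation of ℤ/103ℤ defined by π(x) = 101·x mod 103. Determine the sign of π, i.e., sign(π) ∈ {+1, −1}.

-1

Orbit of 28 under x↦101x: [28, 47, 9, 85, 36, 31, 41]… (length divides ord_103(101)).
Decompose π into cycles: lengths [102, 1] (2 cycles, including the fixed point 0).
n − c = 103 − 2 = 101; sign = (−1)^101 = -1.
Via Zolotarev, sign(π_{101}) = (101|103) = -1.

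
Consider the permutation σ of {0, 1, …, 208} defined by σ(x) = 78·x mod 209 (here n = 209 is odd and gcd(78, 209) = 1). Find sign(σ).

-1

Trace 45: π^k(45) = [45, 166, 199, 56, 188, 34, 144] for k=0..6.
22 cycles of lengths [18, 18, 18, 18, 18, 18, 18, 18, 18, 18, 18, 1, 1, 1, 1, 1, 1, 1, 1, 1, 1, 1].
n − c = 209 − 22 = 187; sign = (−1)^187 = -1.
Via Zolotarev, sign(π_{78}) = (78|209) = -1.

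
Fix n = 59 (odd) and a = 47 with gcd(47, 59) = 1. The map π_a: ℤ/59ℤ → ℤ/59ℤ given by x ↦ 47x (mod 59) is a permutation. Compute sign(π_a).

-1

Trace 40: π^k(40) = [40, 51, 37, 28, 18, 20, 55] for k=0..6.
Decompose π into cycles: lengths [58, 1] (2 cycles, including the fixed point 0).
59 − 2 = 57 transpositions; sign(π) = (−1)^57 = -1.
Zolotarev: (47|59) = -1, matching the cycle-count sign.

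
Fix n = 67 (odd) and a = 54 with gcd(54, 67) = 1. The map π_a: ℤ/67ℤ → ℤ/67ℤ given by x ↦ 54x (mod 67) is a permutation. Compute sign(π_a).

+1

Orbit of 26 under x↦54x: [26, 64, 39, 29, 25, 10, 4]… (length divides ord_67(54)).
The orbit structure of x ↦ 54x mod 67: 3 orbits of sizes [33, 33, 1].
3 cycles on 67: each ℓ→(−1)^(ℓ−1), product (−1)^64 = +1.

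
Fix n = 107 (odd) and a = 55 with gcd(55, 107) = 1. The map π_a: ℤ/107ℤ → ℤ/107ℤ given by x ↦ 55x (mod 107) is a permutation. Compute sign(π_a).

Orbit of 101 under x↦55x: [101, 98, 40, 60, 90, 28, 42]… (length divides ord_107(55)).
π_55 has 2 disjoint cycles with lengths [106, 1] on {0,…,106}.
With 2 cycles on 107 points, sign = (−1)^{107−2} = -1.
Zolotarev: (55|107) = -1, matching the cycle-count sign.

-1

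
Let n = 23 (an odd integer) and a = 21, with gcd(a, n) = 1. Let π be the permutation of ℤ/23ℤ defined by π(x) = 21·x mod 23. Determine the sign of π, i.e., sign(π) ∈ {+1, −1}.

-1

Start at x=1: 1 → 21 → 4 → 15 → 16 → 14 → 18 → … (one orbit).
Decompose π into cycles: lengths [22, 1] (2 cycles, including the fixed point 0).
sign(π) = (−1)^{n − #cycles} = (−1)^{23−2} = (−1)^21 = -1.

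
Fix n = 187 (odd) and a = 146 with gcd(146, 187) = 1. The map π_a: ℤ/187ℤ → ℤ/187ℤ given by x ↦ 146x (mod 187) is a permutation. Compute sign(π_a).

Orbit of 158 under x↦146x: [158, 67, 58, 53, 71, 81, 45]… (length divides ord_187(146)).
Decompose π into cycles: lengths [80, 80, 16, 5, 5, 1] (6 cycles, including the fixed point 0).
With 6 cycles on 187 points, sign = (−1)^{187−6} = -1.

-1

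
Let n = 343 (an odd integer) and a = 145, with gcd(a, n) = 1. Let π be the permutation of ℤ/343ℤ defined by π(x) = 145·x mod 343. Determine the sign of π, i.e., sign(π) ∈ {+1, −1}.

-1

Trace 293: π^k(293) = [293, 296, 45, 8, 131, 130, 328] for k=0..6.
4 cycles of lengths [294, 42, 6, 1].
sign(π) = (−1)^{n − #cycles} = (−1)^{343−4} = (−1)^339 = -1.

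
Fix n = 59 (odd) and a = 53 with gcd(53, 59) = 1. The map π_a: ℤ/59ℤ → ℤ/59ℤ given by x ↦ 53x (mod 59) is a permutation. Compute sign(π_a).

+1

Start at x=48: 48 → 7 → 17 → 16 → 22 → 45 → 25 → … (one orbit).
Cycle lengths of π_53 on ℤ/59ℤ: [29, 29, 1]; 3 cycles in total.
n − c = 59 − 3 = 56; sign = (−1)^56 = +1.
(53|59)_J = +1 (Zolotarev's lemma cross-check).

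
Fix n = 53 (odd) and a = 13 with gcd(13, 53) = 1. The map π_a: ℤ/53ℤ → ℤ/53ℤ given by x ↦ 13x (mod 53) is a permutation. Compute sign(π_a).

+1

Trace 46: π^k(46) = [46, 15, 36, 44, 42, 16, 49] for k=0..6.
5 cycles of lengths [13, 13, 13, 13, 1].
53 − 5 = 48 transpositions; sign(π) = (−1)^48 = +1.
Check: (13/53) = +1 by Zolotarev.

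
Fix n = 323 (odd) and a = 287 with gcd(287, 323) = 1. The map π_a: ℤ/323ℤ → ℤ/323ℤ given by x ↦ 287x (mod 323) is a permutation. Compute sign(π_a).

Orbit of 8 under x↦287x: [8, 35, 32, 140, 128, 237, 189]… (length divides ord_323(287)).
8 cycles of lengths [72, 72, 72, 72, 18, 8, 8, 1].
323 − 8 = 315 transpositions; sign(π) = (−1)^315 = -1.

-1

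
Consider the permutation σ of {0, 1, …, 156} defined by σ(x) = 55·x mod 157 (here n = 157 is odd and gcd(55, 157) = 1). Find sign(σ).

Orbit of 37 under x↦55x: [37, 151, 141, 62, 113, 92, 36]… (length divides ord_157(55)).
The orbit structure of x ↦ 55x mod 157: 2 orbits of sizes [156, 1].
2 cycles on 157: each ℓ→(−1)^(ℓ−1), product (−1)^155 = -1.

-1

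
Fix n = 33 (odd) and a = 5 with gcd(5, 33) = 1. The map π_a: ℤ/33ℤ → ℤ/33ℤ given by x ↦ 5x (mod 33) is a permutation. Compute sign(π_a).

-1

Start at x=14: 14 → 4 → 20 → 1 → 5 → 25 → 26 → … (one orbit).
The orbit structure of x ↦ 5x mod 33: 6 orbits of sizes [10, 10, 5, 5, 2, 1].
n − c = 33 − 6 = 27; sign = (−1)^27 = -1.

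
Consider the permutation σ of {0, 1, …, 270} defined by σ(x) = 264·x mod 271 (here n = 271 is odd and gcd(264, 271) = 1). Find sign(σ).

-1

Start at x=163: 163 → 214 → 128 → 188 → 39 → 269 → 14 → … (one orbit).
Cycle type of π: 270 + 1; total 2 cycles.
271 − 2 = 269 transpositions; sign(π) = (−1)^269 = -1.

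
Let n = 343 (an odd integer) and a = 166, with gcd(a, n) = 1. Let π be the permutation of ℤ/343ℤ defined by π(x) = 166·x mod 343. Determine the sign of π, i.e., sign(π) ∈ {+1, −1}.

Orbit of 295 under x↦166x: [295, 264, 263, 97, 324, 276, 197]… (length divides ord_343(166)).
Cycle type of π: 42×7 + 6×8 + 1; total 16 cycles.
Σ(ℓ_i−1) = 343−16 = 327; sign = (−1)^327 = -1.
The Jacobi symbol (166|343) = -1 (Zolotarev) agrees.

-1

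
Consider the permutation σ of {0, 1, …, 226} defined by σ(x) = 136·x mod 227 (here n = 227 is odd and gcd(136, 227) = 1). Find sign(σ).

Trace 97: π^k(97) = [97, 26, 131, 110, 205, 186, 99] for k=0..6.
3 cycles of lengths [113, 113, 1].
3 cycles on 227: each ℓ→(−1)^(ℓ−1), product (−1)^224 = +1.

+1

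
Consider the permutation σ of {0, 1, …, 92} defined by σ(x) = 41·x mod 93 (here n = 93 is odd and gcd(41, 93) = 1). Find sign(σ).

Start at x=1: 1 → 41 → 7 → 8 → 49 → 56 → 64 → … (one orbit).
Cycle lengths of π_41 on ℤ/93ℤ: [30, 30, 15, 15, 2, 1]; 6 cycles in total.
6 cycles on 93: each ℓ→(−1)^(ℓ−1), product (−1)^87 = -1.
(41|93)_J = -1 (Zolotarev's lemma cross-check).

-1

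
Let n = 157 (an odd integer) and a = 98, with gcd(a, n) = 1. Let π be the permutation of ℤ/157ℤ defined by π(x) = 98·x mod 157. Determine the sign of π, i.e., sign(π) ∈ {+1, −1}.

Orbit of 7 under x↦98x: [7, 58, 32, 153, 79, 49, 92]… (length divides ord_157(98)).
4 cycles of lengths [52, 52, 52, 1].
n − c = 157 − 4 = 153; sign = (−1)^153 = -1.

-1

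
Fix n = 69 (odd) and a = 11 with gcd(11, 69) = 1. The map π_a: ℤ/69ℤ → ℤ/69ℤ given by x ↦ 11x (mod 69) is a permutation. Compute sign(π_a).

+1

Start at x=5: 5 → 55 → 53 → 31 → 65 → 25 → 68 → … (one orbit).
Decompose π into cycles: lengths [22, 22, 22, 2, 1] (5 cycles, including the fixed point 0).
With 5 cycles on 69 points, sign = (−1)^{69−5} = +1.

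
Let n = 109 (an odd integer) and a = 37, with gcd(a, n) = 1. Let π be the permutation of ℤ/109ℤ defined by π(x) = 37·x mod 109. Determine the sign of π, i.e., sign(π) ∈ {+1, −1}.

-1

Trace 75: π^k(75) = [75, 50, 106, 107, 35, 96, 64] for k=0..6.
Cycle type of π: 108 + 1; total 2 cycles.
Σ(ℓ_i−1) = 109−2 = 107; sign = (−1)^107 = -1.
(37|109)_J = -1 (Zolotarev's lemma cross-check).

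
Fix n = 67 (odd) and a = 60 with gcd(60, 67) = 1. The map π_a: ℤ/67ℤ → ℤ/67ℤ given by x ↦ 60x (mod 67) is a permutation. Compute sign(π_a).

+1

Start at x=60: 60 → 49 → 59 → 56 → 10 → 64 → 21 → … (one orbit).
Cycle type of π: 33×2 + 1; total 3 cycles.
With 3 cycles on 67 points, sign = (−1)^{67−3} = +1.
Via Zolotarev, sign(π_{60}) = (60|67) = +1.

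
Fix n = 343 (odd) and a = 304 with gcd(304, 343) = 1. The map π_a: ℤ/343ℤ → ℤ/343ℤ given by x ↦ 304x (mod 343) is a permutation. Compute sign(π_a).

Start at x=256: 256 → 306 → 71 → 318 → 289 → 48 → 186 → … (one orbit).
Cycle type of π: 294 + 42 + 6 + 1; total 4 cycles.
343 − 4 = 339 transpositions; sign(π) = (−1)^339 = -1.
The Jacobi symbol (304|343) = -1 (Zolotarev) agrees.

-1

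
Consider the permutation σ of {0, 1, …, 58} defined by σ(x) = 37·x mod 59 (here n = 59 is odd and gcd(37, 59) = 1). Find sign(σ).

-1

Orbit of 13 under x↦37x: [13, 9, 38, 49, 43, 57, 44]… (length divides ord_59(37)).
Decompose π into cycles: lengths [58, 1] (2 cycles, including the fixed point 0).
59 − 2 = 57 transpositions; sign(π) = (−1)^57 = -1.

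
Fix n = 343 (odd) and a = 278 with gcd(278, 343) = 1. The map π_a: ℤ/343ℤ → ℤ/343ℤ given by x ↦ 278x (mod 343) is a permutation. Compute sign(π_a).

Trace 265: π^k(265) = [265, 268, 73, 57, 68, 39, 209] for k=0..6.
π_278 has 4 disjoint cycles with lengths [294, 42, 6, 1] on {0,…,342}.
sign(π) = (−1)^{n − #cycles} = (−1)^{343−4} = (−1)^339 = -1.

-1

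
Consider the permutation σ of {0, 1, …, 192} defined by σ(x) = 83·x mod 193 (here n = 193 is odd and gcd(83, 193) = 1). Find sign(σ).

+1

Orbit of 16 under x↦83x: [16, 170, 21, 6, 112, 32, 147]… (length divides ord_193(83)).
π_83 has 3 disjoint cycles with lengths [96, 96, 1] on {0,…,192}.
3 cycles on 193: each ℓ→(−1)^(ℓ−1), product (−1)^190 = +1.
Via Zolotarev, sign(π_{83}) = (83|193) = +1.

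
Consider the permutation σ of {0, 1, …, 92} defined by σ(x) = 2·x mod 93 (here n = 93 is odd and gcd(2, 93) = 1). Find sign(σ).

-1

Trace 4: π^k(4) = [4, 8, 16, 32, 64, 35, 70] for k=0..6.
Cycle type of π: 10×6 + 5×6 + 2 + 1; total 14 cycles.
sign(π) = (−1)^{n − #cycles} = (−1)^{93−14} = (−1)^79 = -1.
(2|93)_J = -1 (Zolotarev's lemma cross-check).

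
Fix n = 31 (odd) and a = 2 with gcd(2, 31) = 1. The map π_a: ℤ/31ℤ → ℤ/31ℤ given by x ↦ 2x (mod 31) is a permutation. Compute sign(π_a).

Orbit of 1 under x↦2x: [1, 2, 4, 8, 16]… (length divides ord_31(2)).
π_2 has 7 disjoint cycles with lengths [5, 5, 5, 5, 5, 5, 1] on {0,…,30}.
7 cycles on 31: each ℓ→(−1)^(ℓ−1), product (−1)^24 = +1.
Check: (2/31) = +1 by Zolotarev.

+1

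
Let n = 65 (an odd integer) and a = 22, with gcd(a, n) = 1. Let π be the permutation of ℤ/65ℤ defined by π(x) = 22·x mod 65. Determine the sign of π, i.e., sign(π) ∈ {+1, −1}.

-1

Start at x=14: 14 → 48 → 16 → 27 → 9 → 3 → 1 → … (one orbit).
10 cycles of lengths [12, 12, 12, 12, 4, 3, 3, 3, 3, 1].
Σ(ℓ_i−1) = 65−10 = 55; sign = (−1)^55 = -1.
Zolotarev: (22|65) = -1, matching the cycle-count sign.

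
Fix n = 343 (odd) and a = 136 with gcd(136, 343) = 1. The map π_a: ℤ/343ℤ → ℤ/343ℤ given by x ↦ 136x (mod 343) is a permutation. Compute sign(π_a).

-1

Trace 311: π^k(311) = [311, 107, 146, 305, 320, 302, 255] for k=0..6.
Cycle lengths of π_136 on ℤ/343ℤ: [294, 42, 6, 1]; 4 cycles in total.
n − c = 343 − 4 = 339; sign = (−1)^339 = -1.
Zolotarev: (136|343) = -1, matching the cycle-count sign.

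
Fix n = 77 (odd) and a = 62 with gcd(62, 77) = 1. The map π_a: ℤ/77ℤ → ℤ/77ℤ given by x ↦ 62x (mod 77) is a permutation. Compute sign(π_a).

Orbit of 36 under x↦62x: [36, 76, 15, 6, 64, 41, 1]… (length divides ord_77(62)).
Cycle lengths of π_62 on ℤ/77ℤ: [10, 10, 10, 10, 10, 10, 10, 2, 2, 2, 1]; 11 cycles in total.
With 11 cycles on 77 points, sign = (−1)^{77−11} = +1.
Via Zolotarev, sign(π_{62}) = (62|77) = +1.

+1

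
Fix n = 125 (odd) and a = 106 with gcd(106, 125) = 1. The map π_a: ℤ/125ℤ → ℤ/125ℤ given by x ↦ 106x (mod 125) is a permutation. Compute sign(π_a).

+1

Start at x=36: 36 → 66 → 121 → 76 → 56 → 61 → 91 → … (one orbit).
Cycle lengths of π_106 on ℤ/125ℤ: [25, 25, 25, 25, 5, 5, 5, 5, 1, 1, 1, 1, 1]; 13 cycles in total.
Σ(ℓ_i−1) = 125−13 = 112; sign = (−1)^112 = +1.
Zolotarev: (106|125) = +1, matching the cycle-count sign.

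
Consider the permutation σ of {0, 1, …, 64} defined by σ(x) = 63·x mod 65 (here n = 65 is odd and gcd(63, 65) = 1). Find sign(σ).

Orbit of 63 under x↦63x: [63, 4, 57, 16, 33, 64, 2]… (length divides ord_65(63)).
Cycle type of π: 12×5 + 4 + 1; total 7 cycles.
Σ(ℓ_i−1) = 65−7 = 58; sign = (−1)^58 = +1.

+1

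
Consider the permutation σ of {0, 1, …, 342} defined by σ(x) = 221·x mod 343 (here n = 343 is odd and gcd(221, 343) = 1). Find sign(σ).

+1

Start at x=218: 218 → 158 → 275 → 64 → 81 → 65 → 302 → … (one orbit).
7 cycles of lengths [147, 147, 21, 21, 3, 3, 1].
sign(π) = (−1)^{n − #cycles} = (−1)^{343−7} = (−1)^336 = +1.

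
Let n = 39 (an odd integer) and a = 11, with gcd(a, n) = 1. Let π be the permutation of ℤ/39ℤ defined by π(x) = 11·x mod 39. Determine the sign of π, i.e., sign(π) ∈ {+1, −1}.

+1

Orbit of 20 under x↦11x: [20, 25, 2, 22, 8, 10, 32]… (length divides ord_39(11)).
Cycle type of π: 12×3 + 2 + 1; total 5 cycles.
39 − 5 = 34 transpositions; sign(π) = (−1)^34 = +1.
Via Zolotarev, sign(π_{11}) = (11|39) = +1.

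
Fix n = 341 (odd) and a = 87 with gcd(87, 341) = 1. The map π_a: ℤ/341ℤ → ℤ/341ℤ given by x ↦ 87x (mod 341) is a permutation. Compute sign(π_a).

-1

Orbit of 56 under x↦87x: [56, 98, 1, 87, 67, 32]… (length divides ord_341(87)).
Cycle lengths of π_87 on ℤ/341ℤ: [6, 6, 6, 6, 6, 6, 6, 6, 6, 6, 6, 6, 6, 6, 6, 6, 6, 6, 6, 6, 6, 6, 6, 6, 6, 6, 6, 6, 6, 6, 6, 6, 6, 6, 6, 6, 6, 6, 6, 6, 6, 6, 6, 6, 6, 6, 6, 6, 6, 6, 3, 3, 3, 3, 3, 3, 3, 3, 3, 3, 2, 2, 2, 2, 2, 1]; 66 cycles in total.
n − c = 341 − 66 = 275; sign = (−1)^275 = -1.
The Jacobi symbol (87|341) = -1 (Zolotarev) agrees.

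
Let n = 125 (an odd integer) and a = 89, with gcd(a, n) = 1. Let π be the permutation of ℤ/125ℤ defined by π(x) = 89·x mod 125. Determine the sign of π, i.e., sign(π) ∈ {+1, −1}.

Start at x=66: 66 → 124 → 36 → 79 → 31 → 9 → 51 → … (one orbit).
Cycle type of π: 50×2 + 10×2 + 2×2 + 1; total 7 cycles.
125 − 7 = 118 transpositions; sign(π) = (−1)^118 = +1.
(89|125)_J = +1 (Zolotarev's lemma cross-check).

+1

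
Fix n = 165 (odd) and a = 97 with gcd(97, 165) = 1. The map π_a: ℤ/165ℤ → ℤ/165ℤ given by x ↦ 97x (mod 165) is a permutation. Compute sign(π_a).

-1

Orbit of 31 under x↦97x: [31, 37, 124, 148, 1, 97, 4]… (length divides ord_165(97)).
Decompose π into cycles: lengths [20, 20, 20, 20, 20, 20, 5, 5, 5, 5, 5, 5, 4, 4, 4, 1, 1, 1] (18 cycles, including the fixed point 0).
n − c = 165 − 18 = 147; sign = (−1)^147 = -1.
Via Zolotarev, sign(π_{97}) = (97|165) = -1.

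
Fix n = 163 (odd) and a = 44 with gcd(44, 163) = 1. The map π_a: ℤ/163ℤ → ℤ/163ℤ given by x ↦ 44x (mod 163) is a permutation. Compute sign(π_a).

-1

Orbit of 127 under x↦44x: [127, 46, 68, 58, 107, 144, 142]… (length divides ord_163(44)).
Decompose π into cycles: lengths [162, 1] (2 cycles, including the fixed point 0).
163 − 2 = 161 transpositions; sign(π) = (−1)^161 = -1.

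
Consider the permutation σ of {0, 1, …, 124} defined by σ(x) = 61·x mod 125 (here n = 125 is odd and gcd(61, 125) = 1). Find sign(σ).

+1

Trace 36: π^k(36) = [36, 71, 81, 66, 26, 86, 121] for k=0..6.
π_61 has 13 disjoint cycles with lengths [25, 25, 25, 25, 5, 5, 5, 5, 1, 1, 1, 1, 1] on {0,…,124}.
With 13 cycles on 125 points, sign = (−1)^{125−13} = +1.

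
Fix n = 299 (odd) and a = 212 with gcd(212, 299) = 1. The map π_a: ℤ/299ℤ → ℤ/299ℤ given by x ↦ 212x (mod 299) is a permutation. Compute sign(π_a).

-1

Orbit of 264 under x↦212x: [264, 55, 298, 87, 205, 105, 134]… (length divides ord_299(212)).
π_212 has 8 disjoint cycles with lengths [66, 66, 66, 66, 22, 6, 6, 1] on {0,…,298}.
sign(π) = (−1)^{n − #cycles} = (−1)^{299−8} = (−1)^291 = -1.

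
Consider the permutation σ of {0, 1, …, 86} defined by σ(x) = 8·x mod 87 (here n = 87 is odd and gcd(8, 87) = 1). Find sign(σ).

Start at x=64: 64 → 77 → 7 → 56 → 13 → 17 → 49 → … (one orbit).
5 cycles of lengths [28, 28, 28, 2, 1].
5 cycles on 87: each ℓ→(−1)^(ℓ−1), product (−1)^82 = +1.
Via Zolotarev, sign(π_{8}) = (8|87) = +1.

+1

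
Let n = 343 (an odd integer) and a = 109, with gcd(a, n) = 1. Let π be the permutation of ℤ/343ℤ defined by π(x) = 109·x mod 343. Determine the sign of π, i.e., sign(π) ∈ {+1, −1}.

+1

Start at x=225: 225 → 172 → 226 → 281 → 102 → 142 → 43 → … (one orbit).
Cycle lengths of π_109 on ℤ/343ℤ: [147, 147, 21, 21, 3, 3, 1]; 7 cycles in total.
Σ(ℓ_i−1) = 343−7 = 336; sign = (−1)^336 = +1.
The Jacobi symbol (109|343) = +1 (Zolotarev) agrees.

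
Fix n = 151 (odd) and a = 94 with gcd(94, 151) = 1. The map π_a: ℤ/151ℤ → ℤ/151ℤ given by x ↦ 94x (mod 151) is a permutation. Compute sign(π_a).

+1

Trace 59: π^k(59) = [59, 110, 72, 124, 29, 8, 148] for k=0..6.
Decompose π into cycles: lengths [25, 25, 25, 25, 25, 25, 1] (7 cycles, including the fixed point 0).
n − c = 151 − 7 = 144; sign = (−1)^144 = +1.
(94|151)_J = +1 (Zolotarev's lemma cross-check).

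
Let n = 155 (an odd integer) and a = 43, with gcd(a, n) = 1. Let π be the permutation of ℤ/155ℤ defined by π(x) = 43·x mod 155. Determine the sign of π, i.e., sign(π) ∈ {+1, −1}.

+1

Trace 147: π^k(147) = [147, 121, 88, 64, 117, 71, 108] for k=0..6.
Cycle type of π: 60×2 + 30 + 4 + 1; total 5 cycles.
n − c = 155 − 5 = 150; sign = (−1)^150 = +1.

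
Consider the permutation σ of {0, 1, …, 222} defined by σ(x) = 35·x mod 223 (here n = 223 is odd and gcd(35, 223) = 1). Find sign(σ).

Trace 158: π^k(158) = [158, 178, 209, 179, 21, 66, 80] for k=0..6.
π_35 has 2 disjoint cycles with lengths [222, 1] on {0,…,222}.
223 − 2 = 221 transpositions; sign(π) = (−1)^221 = -1.

-1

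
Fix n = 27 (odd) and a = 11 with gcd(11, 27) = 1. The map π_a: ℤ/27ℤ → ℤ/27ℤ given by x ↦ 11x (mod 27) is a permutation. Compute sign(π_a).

Trace 14: π^k(14) = [14, 19, 20, 4, 17, 25, 5] for k=0..6.
The orbit structure of x ↦ 11x mod 27: 4 orbits of sizes [18, 6, 2, 1].
4 cycles on 27: each ℓ→(−1)^(ℓ−1), product (−1)^23 = -1.

-1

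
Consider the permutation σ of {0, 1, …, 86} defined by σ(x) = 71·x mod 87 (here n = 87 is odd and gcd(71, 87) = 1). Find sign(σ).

-1

Start at x=5: 5 → 7 → 62 → 52 → 38 → 1 → 71 → … (one orbit).
The orbit structure of x ↦ 71x mod 87: 8 orbits of sizes [14, 14, 14, 14, 14, 14, 2, 1].
n − c = 87 − 8 = 79; sign = (−1)^79 = -1.
(71|87)_J = -1 (Zolotarev's lemma cross-check).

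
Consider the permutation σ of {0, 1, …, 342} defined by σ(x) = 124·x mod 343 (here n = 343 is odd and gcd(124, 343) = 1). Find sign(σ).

Orbit of 3 under x↦124x: [3, 29, 166, 4, 153, 107, 234]… (length divides ord_343(124)).
4 cycles of lengths [294, 42, 6, 1].
n − c = 343 − 4 = 339; sign = (−1)^339 = -1.
The Jacobi symbol (124|343) = -1 (Zolotarev) agrees.

-1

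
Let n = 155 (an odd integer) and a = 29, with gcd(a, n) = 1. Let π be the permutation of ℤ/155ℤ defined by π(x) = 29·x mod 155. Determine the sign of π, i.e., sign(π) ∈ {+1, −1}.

Trace 66: π^k(66) = [66, 54, 16, 154, 126, 89, 101] for k=0..6.
18 cycles of lengths [10, 10, 10, 10, 10, 10, 10, 10, 10, 10, 10, 10, 10, 10, 10, 2, 2, 1].
155 − 18 = 137 transpositions; sign(π) = (−1)^137 = -1.

-1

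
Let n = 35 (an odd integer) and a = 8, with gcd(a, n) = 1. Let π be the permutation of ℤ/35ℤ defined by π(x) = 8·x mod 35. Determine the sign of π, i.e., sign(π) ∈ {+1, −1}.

Orbit of 8 under x↦8x: [8, 29, 22, 1]… (length divides ord_35(8)).
Decompose π into cycles: lengths [4, 4, 4, 4, 4, 4, 4, 1, 1, 1, 1, 1, 1, 1] (14 cycles, including the fixed point 0).
n − c = 35 − 14 = 21; sign = (−1)^21 = -1.

-1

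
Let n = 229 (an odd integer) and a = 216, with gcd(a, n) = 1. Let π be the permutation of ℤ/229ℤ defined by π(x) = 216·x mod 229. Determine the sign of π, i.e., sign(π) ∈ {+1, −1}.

-1

Orbit of 42 under x↦216x: [42, 141, 228, 13, 60, 136, 64]… (length divides ord_229(216)).
The orbit structure of x ↦ 216x mod 229: 4 orbits of sizes [76, 76, 76, 1].
sign(π) = (−1)^{n − #cycles} = (−1)^{229−4} = (−1)^225 = -1.
The Jacobi symbol (216|229) = -1 (Zolotarev) agrees.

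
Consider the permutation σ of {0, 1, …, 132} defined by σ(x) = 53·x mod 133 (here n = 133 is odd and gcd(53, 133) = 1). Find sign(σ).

Trace 113: π^k(113) = [113, 4, 79, 64, 67, 93, 8] for k=0..6.
The orbit structure of x ↦ 53x mod 133: 10 orbits of sizes [18, 18, 18, 18, 18, 18, 18, 3, 3, 1].
10 cycles on 133: each ℓ→(−1)^(ℓ−1), product (−1)^123 = -1.

-1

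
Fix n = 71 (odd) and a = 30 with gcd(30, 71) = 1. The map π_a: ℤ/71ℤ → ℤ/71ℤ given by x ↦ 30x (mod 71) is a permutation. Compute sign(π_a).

Trace 30: π^k(30) = [30, 48, 20, 32, 37, 45, 1] for k=0..6.
Decompose π into cycles: lengths [7, 7, 7, 7, 7, 7, 7, 7, 7, 7, 1] (11 cycles, including the fixed point 0).
11 cycles on 71: each ℓ→(−1)^(ℓ−1), product (−1)^60 = +1.

+1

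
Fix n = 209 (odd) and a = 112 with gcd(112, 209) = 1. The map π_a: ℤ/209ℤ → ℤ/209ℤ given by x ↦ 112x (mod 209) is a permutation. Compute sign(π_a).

Orbit of 23 under x↦112x: [23, 68, 92, 63, 159, 43, 9]… (length divides ord_209(112)).
6 cycles of lengths [90, 90, 10, 9, 9, 1].
Σ(ℓ_i−1) = 209−6 = 203; sign = (−1)^203 = -1.

-1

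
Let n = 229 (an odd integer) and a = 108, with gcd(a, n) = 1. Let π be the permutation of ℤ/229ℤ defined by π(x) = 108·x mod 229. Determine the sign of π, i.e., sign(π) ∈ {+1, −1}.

Trace 44: π^k(44) = [44, 172, 27, 168, 53, 228, 121] for k=0..6.
Decompose π into cycles: lengths [38, 38, 38, 38, 38, 38, 1] (7 cycles, including the fixed point 0).
229 − 7 = 222 transpositions; sign(π) = (−1)^222 = +1.
Check: (108/229) = +1 by Zolotarev.

+1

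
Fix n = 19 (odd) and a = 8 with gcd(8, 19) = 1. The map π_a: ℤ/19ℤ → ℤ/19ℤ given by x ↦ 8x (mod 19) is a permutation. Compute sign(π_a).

-1

Trace 1: π^k(1) = [1, 8, 7, 18, 11, 12] for k=0..5.
4 cycles of lengths [6, 6, 6, 1].
Σ(ℓ_i−1) = 19−4 = 15; sign = (−1)^15 = -1.
The Jacobi symbol (8|19) = -1 (Zolotarev) agrees.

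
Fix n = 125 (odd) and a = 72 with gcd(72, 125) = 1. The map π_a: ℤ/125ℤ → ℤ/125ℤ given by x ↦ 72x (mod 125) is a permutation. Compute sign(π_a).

-1

Start at x=56: 56 → 32 → 54 → 13 → 61 → 17 → 99 → … (one orbit).
Decompose π into cycles: lengths [100, 20, 4, 1] (4 cycles, including the fixed point 0).
4 cycles on 125: each ℓ→(−1)^(ℓ−1), product (−1)^121 = -1.
The Jacobi symbol (72|125) = -1 (Zolotarev) agrees.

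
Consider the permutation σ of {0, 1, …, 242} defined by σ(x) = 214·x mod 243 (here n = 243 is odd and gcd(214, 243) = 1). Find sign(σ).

Trace 7: π^k(7) = [7, 40, 55, 106, 85, 208, 43] for k=0..6.
π_214 has 11 disjoint cycles with lengths [81, 81, 27, 27, 9, 9, 3, 3, 1, 1, 1] on {0,…,242}.
n − c = 243 − 11 = 232; sign = (−1)^232 = +1.

+1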